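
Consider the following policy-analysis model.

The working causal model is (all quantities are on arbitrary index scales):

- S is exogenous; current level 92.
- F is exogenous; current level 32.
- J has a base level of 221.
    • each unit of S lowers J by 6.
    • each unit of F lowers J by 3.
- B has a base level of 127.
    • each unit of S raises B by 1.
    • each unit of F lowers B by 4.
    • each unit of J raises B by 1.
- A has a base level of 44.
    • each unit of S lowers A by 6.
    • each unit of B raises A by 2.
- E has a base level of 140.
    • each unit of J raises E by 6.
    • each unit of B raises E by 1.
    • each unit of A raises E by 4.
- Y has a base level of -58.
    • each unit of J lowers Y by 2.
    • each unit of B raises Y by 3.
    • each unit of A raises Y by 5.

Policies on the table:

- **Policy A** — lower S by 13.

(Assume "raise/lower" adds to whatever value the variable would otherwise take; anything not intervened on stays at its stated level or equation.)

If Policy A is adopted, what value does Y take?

-5033

Policy A (S − 13):
  S = 92 − 13 = 79
  F = 32
  J = 221 − 6·79 − 3·32 = -349
  B = 127 + 79 − 4·32 + (-349) = -271
  A = 44 − 6·79 + 2·(-271) = -972
  Y = -58 − 2·(-349) + 3·(-271) + 5·(-972) = -5033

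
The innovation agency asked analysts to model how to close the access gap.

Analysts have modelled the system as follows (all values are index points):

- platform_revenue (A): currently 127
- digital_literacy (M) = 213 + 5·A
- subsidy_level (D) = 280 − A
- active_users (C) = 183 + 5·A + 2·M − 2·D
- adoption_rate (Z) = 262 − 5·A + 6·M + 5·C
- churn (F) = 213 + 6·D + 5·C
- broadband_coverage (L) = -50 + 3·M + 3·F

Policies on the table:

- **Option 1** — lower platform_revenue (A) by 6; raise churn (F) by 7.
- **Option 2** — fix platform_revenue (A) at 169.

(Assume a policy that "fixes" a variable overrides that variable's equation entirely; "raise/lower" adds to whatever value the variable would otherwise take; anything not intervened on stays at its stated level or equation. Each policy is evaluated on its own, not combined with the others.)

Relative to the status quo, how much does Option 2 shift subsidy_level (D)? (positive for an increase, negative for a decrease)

Baseline:
  A = 127
  D = 280 − 127 = 153
Option 2 (A := 169):
  A = 169
  D = 280 − 169 = 111
Change in D: 111 − 153 = -42

-42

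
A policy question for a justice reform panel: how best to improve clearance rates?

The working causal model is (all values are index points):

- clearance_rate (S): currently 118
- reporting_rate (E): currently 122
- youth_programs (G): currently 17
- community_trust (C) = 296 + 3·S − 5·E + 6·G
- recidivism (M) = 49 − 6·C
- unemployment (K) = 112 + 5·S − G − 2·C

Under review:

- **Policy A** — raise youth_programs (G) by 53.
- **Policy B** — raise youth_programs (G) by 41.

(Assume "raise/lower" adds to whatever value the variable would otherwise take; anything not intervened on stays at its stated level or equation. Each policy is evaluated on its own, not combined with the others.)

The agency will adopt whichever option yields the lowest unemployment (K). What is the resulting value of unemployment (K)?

Policy A (G + 53):
  S = 118
  E = 122
  G = 17 + 53 = 70
  C = 296 + 3·118 − 5·122 + 6·70 = 460
  K = 112 + 5·118 − 70 − 2·460 = -288
Policy B (G + 41):
  S = 118
  E = 122
  G = 17 + 41 = 58
  C = 296 + 3·118 − 5·122 + 6·58 = 388
  K = 112 + 5·118 − 58 − 2·388 = -132
Comparing — Policy A: K=-288, Policy B: K=-132. Lowest is -288 (Policy A).

-288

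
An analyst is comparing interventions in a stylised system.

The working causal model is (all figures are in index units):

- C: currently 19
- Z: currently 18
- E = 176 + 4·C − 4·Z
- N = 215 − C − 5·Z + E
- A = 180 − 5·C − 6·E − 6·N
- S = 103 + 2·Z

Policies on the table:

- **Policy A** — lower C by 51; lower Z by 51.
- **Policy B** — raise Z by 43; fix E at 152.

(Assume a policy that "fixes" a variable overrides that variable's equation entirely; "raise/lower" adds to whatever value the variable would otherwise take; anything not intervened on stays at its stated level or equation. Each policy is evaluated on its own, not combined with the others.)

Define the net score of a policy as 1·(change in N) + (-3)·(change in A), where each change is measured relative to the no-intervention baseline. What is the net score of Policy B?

-5121

Baseline:
  C = 19
  Z = 18
  E = 176 + 4·19 − 4·18 = 180
  N = 215 − 19 − 5·18 + 180 = 286
  A = 180 − 5·19 − 6·180 − 6·286 = -2711
Policy B (Z + 43, E := 152):
  C = 19
  Z = 18 + 43 = 61
  E = 152
  N = 215 − 19 − 5·61 + 152 = 43
  A = 180 − 5·19 − 6·152 − 6·43 = -1085
ΔN = 43 − 286 = -243; ΔA = -1085 − (-2711) = 1626
Score = 1·(-243) + (-3)·1626 = -5121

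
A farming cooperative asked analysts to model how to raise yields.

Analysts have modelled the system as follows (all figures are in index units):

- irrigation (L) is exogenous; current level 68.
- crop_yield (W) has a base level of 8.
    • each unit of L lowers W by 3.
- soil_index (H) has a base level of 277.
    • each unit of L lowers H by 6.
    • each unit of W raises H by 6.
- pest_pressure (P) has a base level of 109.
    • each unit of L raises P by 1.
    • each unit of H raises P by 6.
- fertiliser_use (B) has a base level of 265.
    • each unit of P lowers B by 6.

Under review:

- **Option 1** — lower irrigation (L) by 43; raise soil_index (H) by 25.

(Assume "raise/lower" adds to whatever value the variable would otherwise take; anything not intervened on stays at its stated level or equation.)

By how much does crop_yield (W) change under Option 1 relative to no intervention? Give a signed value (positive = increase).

129

Baseline:
  L = 68
  W = 8 − 3·68 = -196
Option 1 (L − 43, H + 25):
  L = 68 − 43 = 25
  W = 8 − 3·25 = -67
Change in W: -67 − (-196) = 129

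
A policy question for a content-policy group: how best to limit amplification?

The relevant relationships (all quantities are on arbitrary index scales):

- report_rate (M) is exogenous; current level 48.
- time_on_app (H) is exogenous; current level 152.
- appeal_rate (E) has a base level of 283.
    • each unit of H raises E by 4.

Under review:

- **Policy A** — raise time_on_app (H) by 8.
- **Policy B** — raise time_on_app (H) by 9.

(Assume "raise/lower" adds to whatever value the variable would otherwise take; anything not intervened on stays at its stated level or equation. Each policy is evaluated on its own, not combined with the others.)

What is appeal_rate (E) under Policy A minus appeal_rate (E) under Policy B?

Policy A (H + 8):
  H = 152 + 8 = 160
  E = 283 + 4·160 = 923
Policy B (H + 9):
  H = 152 + 9 = 161
  E = 283 + 4·161 = 927
E: 923 − 927 = -4

-4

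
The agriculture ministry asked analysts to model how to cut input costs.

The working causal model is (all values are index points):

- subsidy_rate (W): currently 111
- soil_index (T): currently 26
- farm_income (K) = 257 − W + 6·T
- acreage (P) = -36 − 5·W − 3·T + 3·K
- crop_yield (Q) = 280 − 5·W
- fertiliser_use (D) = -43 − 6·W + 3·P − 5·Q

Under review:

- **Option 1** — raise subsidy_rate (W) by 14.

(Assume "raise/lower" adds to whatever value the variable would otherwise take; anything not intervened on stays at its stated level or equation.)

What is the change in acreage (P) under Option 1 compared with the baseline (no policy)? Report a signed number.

-112

Baseline:
  W = 111
  T = 26
  K = 257 − 111 + 6·26 = 302
  P = -36 − 5·111 − 3·26 + 3·302 = 237
Option 1 (W + 14):
  W = 111 + 14 = 125
  T = 26
  K = 257 − 125 + 6·26 = 288
  P = -36 − 5·125 − 3·26 + 3·288 = 125
Change in P: 125 − 237 = -112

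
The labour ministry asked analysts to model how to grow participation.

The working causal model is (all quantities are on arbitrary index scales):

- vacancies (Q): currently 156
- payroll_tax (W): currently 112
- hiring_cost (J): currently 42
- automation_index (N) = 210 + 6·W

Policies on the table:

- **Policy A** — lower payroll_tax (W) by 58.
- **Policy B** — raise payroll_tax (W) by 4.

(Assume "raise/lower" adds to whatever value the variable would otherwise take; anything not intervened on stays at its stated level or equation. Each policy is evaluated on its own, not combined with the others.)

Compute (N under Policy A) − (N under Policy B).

Policy A (W − 58):
  W = 112 − 58 = 54
  N = 210 + 6·54 = 534
Policy B (W + 4):
  W = 112 + 4 = 116
  N = 210 + 6·116 = 906
N: 534 − 906 = -372

-372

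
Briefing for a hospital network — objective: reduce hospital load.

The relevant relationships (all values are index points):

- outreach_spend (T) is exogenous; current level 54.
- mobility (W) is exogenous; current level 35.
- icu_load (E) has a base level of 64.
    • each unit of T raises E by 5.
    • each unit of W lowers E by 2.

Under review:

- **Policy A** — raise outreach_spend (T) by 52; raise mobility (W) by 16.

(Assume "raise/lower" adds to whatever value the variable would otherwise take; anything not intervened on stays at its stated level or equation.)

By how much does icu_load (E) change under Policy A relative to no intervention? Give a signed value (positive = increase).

Baseline:
  T = 54
  W = 35
  E = 64 + 5·54 − 2·35 = 264
Policy A (T + 52, W + 16):
  T = 54 + 52 = 106
  W = 35 + 16 = 51
  E = 64 + 5·106 − 2·51 = 492
Change in E: 492 − 264 = 228

228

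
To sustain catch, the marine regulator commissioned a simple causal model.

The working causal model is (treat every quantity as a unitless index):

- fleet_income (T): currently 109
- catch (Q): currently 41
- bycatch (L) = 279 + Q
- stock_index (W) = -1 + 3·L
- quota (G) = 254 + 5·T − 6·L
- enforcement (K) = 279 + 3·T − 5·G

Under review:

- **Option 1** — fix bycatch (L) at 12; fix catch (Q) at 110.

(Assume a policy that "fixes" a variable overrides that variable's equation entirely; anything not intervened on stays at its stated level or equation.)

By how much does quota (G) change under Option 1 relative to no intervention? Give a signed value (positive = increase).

Baseline:
  T = 109
  Q = 41
  L = 279 + 41 = 320
  G = 254 + 5·109 − 6·320 = -1121
Option 1 (L := 12, Q := 110):
  T = 109
  Q = 110
  L = 12
  G = 254 + 5·109 − 6·12 = 727
Change in G: 727 − (-1121) = 1848

1848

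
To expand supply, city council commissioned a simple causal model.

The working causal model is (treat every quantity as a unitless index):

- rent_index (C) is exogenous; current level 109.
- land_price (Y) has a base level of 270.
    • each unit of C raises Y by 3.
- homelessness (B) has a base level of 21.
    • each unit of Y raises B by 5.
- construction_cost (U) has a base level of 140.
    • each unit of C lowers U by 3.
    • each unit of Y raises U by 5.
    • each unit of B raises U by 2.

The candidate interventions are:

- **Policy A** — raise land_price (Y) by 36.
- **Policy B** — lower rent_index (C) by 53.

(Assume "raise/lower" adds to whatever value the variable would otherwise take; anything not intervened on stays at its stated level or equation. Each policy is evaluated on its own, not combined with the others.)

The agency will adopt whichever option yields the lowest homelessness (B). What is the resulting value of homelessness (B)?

2211

Policy A (Y + 36):
  C = 109
  Y = 270 + 3·109 (+36 from intervention) = 633
  B = 21 + 5·633 = 3186
Policy B (C − 53):
  C = 109 − 53 = 56
  Y = 270 + 3·56 = 438
  B = 21 + 5·438 = 2211
Comparing — Policy A: B=3186, Policy B: B=2211. Lowest is 2211 (Policy B).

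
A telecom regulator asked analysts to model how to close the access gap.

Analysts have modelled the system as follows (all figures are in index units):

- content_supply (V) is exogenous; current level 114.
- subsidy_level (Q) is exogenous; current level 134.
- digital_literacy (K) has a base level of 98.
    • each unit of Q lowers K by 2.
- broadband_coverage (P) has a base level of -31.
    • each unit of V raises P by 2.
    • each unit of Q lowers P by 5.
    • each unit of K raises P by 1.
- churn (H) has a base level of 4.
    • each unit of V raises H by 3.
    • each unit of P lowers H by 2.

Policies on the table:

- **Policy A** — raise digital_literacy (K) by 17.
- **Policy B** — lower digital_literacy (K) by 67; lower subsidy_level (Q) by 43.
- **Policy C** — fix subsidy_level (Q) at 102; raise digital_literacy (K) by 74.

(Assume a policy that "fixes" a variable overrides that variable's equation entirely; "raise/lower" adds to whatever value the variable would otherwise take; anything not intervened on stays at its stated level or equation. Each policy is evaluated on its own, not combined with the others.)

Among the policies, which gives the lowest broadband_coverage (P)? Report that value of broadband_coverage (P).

Policy A (K + 17):
  V = 114
  Q = 134
  K = 98 − 2·134 (+17 from intervention) = -153
  P = -31 + 2·114 − 5·134 + (-153) = -626
Policy B (K − 67, Q − 43):
  V = 114
  Q = 134 − 43 = 91
  K = 98 − 2·91 (−67 from intervention) = -151
  P = -31 + 2·114 − 5·91 + (-151) = -409
Policy C (Q := 102, K + 74):
  V = 114
  Q = 102
  K = 98 − 2·102 (+74 from intervention) = -32
  P = -31 + 2·114 − 5·102 + (-32) = -345
Comparing — Policy A: P=-626, Policy B: P=-409, Policy C: P=-345. Lowest is -626 (Policy A).

-626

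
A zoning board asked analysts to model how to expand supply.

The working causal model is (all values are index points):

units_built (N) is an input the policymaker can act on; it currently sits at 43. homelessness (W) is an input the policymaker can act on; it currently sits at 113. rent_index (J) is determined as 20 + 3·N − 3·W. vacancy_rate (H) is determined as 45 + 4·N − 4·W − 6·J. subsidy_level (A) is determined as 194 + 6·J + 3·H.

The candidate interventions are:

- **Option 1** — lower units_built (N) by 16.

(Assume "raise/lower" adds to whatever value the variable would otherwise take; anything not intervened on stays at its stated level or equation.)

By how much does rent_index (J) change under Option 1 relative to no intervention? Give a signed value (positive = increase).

Baseline:
  N = 43
  W = 113
  J = 20 + 3·43 − 3·113 = -190
Option 1 (N − 16):
  N = 43 − 16 = 27
  W = 113
  J = 20 + 3·27 − 3·113 = -238
Change in J: -238 − (-190) = -48

-48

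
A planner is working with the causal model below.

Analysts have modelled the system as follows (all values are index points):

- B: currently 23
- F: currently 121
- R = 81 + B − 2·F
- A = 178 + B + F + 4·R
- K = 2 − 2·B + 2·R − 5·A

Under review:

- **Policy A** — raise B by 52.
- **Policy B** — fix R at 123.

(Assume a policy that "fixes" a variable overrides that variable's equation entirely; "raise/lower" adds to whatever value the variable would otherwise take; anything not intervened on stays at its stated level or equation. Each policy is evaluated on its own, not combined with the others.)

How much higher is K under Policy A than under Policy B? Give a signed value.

Policy A (B + 52):
  B = 23 + 52 = 75
  F = 121
  R = 81 + 75 − 2·121 = -86
  A = 178 + 75 + 121 + 4·(-86) = 30
  K = 2 − 2·75 + 2·(-86) − 5·30 = -470
Policy B (R := 123):
  B = 23
  F = 121
  R = 123
  A = 178 + 23 + 121 + 4·123 = 814
  K = 2 − 2·23 + 2·123 − 5·814 = -3868
K: -470 − (-3868) = 3398

3398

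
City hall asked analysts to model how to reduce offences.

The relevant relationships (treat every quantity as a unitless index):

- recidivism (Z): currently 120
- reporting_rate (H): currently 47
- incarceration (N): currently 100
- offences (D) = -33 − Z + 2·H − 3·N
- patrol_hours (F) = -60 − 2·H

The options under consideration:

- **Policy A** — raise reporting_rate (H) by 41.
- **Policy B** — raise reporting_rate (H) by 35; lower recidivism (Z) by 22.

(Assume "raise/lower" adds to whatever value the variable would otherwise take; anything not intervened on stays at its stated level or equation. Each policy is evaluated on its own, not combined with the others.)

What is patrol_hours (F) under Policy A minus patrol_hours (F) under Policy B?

-12

Policy A (H + 41):
  H = 47 + 41 = 88
  F = -60 − 2·88 = -236
Policy B (H + 35, Z − 22):
  H = 47 + 35 = 82
  F = -60 − 2·82 = -224
F: -236 − (-224) = -12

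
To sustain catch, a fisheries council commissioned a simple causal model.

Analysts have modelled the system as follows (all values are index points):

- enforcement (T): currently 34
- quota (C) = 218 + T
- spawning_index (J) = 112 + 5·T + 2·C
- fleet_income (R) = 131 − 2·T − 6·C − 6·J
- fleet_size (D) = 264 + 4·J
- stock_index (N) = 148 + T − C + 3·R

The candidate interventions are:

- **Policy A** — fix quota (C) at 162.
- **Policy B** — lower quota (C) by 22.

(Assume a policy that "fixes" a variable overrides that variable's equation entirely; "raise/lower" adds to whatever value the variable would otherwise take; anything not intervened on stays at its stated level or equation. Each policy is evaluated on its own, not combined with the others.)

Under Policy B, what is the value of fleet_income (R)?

Policy B (C − 22):
  T = 34
  C = 218 + 34 (−22 from intervention) = 230
  J = 112 + 5·34 + 2·230 = 742
  R = 131 − 2·34 − 6·230 − 6·742 = -5769

-5769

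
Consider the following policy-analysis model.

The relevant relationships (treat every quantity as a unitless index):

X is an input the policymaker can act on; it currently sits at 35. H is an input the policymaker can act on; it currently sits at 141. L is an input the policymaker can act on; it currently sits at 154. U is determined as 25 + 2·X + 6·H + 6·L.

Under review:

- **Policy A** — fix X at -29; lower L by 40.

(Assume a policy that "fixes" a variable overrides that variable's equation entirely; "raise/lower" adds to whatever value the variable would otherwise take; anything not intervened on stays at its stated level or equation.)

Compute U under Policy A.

1497

Policy A (X := -29, L − 40):
  X = -29
  H = 141
  L = 154 − 40 = 114
  U = 25 + 2·(-29) + 6·141 + 6·114 = 1497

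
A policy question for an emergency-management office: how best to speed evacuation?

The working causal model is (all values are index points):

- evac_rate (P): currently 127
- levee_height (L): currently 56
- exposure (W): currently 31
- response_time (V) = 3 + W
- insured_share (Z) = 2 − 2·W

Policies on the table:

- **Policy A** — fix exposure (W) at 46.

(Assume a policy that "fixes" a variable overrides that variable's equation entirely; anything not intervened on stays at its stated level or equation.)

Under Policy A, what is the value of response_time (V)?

Policy A (W := 46):
  W = 46
  V = 3 + 46 = 49

49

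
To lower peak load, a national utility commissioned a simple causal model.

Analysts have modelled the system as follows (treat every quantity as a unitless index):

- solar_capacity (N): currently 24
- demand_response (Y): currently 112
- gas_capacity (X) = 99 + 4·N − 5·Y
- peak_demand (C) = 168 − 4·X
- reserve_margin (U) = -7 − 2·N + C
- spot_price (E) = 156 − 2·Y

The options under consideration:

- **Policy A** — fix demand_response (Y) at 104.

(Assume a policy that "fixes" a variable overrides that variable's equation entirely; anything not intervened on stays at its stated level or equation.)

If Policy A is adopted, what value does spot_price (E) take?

-52

Policy A (Y := 104):
  Y = 104
  E = 156 − 2·104 = -52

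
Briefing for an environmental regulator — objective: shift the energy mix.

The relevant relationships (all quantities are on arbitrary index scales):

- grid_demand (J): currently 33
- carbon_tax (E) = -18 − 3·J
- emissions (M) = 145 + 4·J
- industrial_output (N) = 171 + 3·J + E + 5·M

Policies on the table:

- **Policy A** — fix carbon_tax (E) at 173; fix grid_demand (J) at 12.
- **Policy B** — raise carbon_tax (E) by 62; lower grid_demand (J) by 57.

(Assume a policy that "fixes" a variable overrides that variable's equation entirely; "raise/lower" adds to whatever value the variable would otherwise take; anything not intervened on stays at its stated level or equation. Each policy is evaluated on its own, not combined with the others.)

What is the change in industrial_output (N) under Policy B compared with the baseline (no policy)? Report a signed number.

Baseline:
  J = 33
  E = -18 − 3·33 = -117
  M = 145 + 4·33 = 277
  N = 171 + 3·33 + (-117) + 5·277 = 1538
Policy B (E + 62, J − 57):
  J = 33 − 57 = -24
  E = -18 − 3·(-24) (+62 from intervention) = 116
  M = 145 + 4·(-24) = 49
  N = 171 + 3·(-24) + 116 + 5·49 = 460
Change in N: 460 − 1538 = -1078

-1078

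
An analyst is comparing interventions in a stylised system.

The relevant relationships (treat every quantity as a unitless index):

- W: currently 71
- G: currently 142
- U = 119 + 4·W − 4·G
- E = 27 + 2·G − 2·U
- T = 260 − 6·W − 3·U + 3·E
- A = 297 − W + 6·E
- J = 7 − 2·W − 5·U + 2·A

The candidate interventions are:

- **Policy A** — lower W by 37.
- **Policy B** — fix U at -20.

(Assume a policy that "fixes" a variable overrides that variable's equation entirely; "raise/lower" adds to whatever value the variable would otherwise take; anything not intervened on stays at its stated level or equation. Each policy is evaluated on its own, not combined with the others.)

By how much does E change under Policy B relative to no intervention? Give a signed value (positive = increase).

-290

Baseline:
  W = 71
  G = 142
  U = 119 + 4·71 − 4·142 = -165
  E = 27 + 2·142 − 2·(-165) = 641
Policy B (U := -20):
  W = 71
  G = 142
  U = -20
  E = 27 + 2·142 − 2·(-20) = 351
Change in E: 351 − 641 = -290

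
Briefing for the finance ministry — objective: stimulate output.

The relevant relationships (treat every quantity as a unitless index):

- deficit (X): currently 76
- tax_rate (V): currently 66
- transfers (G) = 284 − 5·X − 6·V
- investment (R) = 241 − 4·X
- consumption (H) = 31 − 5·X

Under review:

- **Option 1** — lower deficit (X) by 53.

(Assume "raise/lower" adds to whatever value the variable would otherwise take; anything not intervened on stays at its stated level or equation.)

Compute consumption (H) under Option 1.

-84

Option 1 (X − 53):
  X = 76 − 53 = 23
  H = 31 − 5·23 = -84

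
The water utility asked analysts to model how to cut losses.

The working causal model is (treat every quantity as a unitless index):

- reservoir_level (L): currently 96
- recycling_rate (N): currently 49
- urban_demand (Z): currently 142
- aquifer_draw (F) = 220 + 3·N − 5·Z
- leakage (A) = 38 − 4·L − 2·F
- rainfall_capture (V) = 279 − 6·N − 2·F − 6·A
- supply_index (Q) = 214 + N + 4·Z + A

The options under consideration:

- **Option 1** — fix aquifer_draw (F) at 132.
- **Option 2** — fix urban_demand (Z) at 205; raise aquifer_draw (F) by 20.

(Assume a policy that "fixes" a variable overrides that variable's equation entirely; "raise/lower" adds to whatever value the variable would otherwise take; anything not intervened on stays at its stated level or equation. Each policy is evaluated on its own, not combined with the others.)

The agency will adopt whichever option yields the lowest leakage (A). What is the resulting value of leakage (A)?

Option 1 (F := 132):
  L = 96
  N = 49
  Z = 142
  F = 132
  A = 38 − 4·96 − 2·132 = -610
Option 2 (Z := 205, F + 20):
  L = 96
  N = 49
  Z = 205
  F = 220 + 3·49 − 5·205 (+20 from intervention) = -638
  A = 38 − 4·96 − 2·(-638) = 930
Comparing — Option 1: A=-610, Option 2: A=930. Lowest is -610 (Option 1).

-610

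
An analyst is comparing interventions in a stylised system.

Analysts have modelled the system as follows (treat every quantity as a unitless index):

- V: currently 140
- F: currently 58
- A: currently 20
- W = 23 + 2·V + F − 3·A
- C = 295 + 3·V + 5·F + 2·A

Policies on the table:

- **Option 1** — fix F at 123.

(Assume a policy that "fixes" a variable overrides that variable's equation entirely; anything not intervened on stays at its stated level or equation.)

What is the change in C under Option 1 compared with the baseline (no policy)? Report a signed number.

Baseline:
  V = 140
  F = 58
  A = 20
  C = 295 + 3·140 + 5·58 + 2·20 = 1045
Option 1 (F := 123):
  V = 140
  F = 123
  A = 20
  C = 295 + 3·140 + 5·123 + 2·20 = 1370
Change in C: 1370 − 1045 = 325

325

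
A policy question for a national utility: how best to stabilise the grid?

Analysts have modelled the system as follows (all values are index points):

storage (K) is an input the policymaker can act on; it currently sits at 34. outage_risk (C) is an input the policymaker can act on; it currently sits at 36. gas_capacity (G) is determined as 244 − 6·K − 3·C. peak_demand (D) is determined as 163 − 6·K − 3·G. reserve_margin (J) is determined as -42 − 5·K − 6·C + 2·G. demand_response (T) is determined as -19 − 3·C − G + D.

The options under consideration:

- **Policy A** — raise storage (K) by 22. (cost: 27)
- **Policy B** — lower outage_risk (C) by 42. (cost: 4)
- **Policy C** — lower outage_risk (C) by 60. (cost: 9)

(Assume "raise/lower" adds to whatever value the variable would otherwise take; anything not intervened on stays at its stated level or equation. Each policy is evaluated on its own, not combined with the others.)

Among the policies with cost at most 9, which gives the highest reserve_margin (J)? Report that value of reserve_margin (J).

Policy B (C − 42):
  K = 34
  C = 36 − 42 = -6
  G = 244 − 6·34 − 3·(-6) = 58
  J = -42 − 5·34 − 6·(-6) + 2·58 = -60
Policy C (C − 60):
  K = 34
  C = 36 − 60 = -24
  G = 244 − 6·34 − 3·(-24) = 112
  J = -42 − 5·34 − 6·(-24) + 2·112 = 156
Comparing — Policy B: J=-60, Policy C: J=156. Highest is 156 (Policy C).

156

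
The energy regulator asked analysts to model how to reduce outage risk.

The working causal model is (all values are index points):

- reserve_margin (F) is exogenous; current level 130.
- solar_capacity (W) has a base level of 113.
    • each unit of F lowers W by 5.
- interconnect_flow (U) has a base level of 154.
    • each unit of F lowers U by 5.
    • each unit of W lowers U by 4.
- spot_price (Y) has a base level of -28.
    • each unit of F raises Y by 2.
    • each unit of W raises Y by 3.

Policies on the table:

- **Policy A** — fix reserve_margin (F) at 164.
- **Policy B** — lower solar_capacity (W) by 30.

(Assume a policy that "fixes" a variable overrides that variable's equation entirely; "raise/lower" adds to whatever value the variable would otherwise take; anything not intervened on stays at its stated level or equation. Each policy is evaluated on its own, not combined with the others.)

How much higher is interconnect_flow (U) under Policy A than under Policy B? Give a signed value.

390

Policy A (F := 164):
  F = 164
  W = 113 − 5·164 = -707
  U = 154 − 5·164 − 4·(-707) = 2162
Policy B (W − 30):
  F = 130
  W = 113 − 5·130 (−30 from intervention) = -567
  U = 154 − 5·130 − 4·(-567) = 1772
U: 2162 − 1772 = 390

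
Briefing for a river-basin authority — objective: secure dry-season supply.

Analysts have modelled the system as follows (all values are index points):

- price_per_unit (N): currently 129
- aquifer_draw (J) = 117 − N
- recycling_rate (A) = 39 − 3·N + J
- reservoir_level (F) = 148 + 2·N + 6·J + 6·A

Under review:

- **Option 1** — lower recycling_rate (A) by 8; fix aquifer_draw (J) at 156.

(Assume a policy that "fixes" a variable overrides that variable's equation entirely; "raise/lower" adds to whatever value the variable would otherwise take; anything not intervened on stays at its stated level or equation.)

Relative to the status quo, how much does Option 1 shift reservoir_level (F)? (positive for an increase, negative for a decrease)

1968

Baseline:
  N = 129
  J = 117 − 129 = -12
  A = 39 − 3·129 + (-12) = -360
  F = 148 + 2·129 + 6·(-12) + 6·(-360) = -1826
Option 1 (A − 8, J := 156):
  N = 129
  J = 156
  A = 39 − 3·129 + 156 (−8 from intervention) = -200
  F = 148 + 2·129 + 6·156 + 6·(-200) = 142
Change in F: 142 − (-1826) = 1968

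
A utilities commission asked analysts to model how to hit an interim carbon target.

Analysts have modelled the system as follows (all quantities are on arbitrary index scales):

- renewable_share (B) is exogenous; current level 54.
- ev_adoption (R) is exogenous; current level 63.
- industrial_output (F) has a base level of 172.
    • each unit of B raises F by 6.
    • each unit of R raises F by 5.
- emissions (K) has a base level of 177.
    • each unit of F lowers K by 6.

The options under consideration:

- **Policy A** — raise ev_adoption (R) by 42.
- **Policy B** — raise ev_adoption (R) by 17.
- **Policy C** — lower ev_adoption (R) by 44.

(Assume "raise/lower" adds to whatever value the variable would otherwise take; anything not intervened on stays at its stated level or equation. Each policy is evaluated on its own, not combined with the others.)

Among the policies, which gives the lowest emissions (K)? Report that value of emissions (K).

Policy A (R + 42):
  B = 54
  R = 63 + 42 = 105
  F = 172 + 6·54 + 5·105 = 1021
  K = 177 − 6·1021 = -5949
Policy B (R + 17):
  B = 54
  R = 63 + 17 = 80
  F = 172 + 6·54 + 5·80 = 896
  K = 177 − 6·896 = -5199
Policy C (R − 44):
  B = 54
  R = 63 − 44 = 19
  F = 172 + 6·54 + 5·19 = 591
  K = 177 − 6·591 = -3369
Comparing — Policy A: K=-5949, Policy B: K=-5199, Policy C: K=-3369. Lowest is -5949 (Policy A).

-5949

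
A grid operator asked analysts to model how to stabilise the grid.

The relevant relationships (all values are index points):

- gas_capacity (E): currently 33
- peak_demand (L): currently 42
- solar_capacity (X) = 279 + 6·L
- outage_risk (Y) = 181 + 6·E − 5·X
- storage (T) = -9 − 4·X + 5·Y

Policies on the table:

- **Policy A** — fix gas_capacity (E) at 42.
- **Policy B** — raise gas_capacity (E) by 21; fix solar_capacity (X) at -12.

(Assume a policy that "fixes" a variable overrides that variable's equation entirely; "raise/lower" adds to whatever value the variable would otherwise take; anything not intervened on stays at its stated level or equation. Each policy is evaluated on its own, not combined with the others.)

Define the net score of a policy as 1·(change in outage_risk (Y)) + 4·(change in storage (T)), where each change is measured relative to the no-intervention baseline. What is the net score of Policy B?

68349

Baseline:
  E = 33
  L = 42
  X = 279 + 6·42 = 531
  Y = 181 + 6·33 − 5·531 = -2276
  T = -9 − 4·531 + 5·(-2276) = -13513
Policy B (E + 21, X := -12):
  E = 33 + 21 = 54
  L = 42
  X = -12
  Y = 181 + 6·54 − 5·(-12) = 565
  T = -9 − 4·(-12) + 5·565 = 2864
ΔY = 565 − (-2276) = 2841; ΔT = 2864 − (-13513) = 16377
Score = 1·2841 + 4·16377 = 68349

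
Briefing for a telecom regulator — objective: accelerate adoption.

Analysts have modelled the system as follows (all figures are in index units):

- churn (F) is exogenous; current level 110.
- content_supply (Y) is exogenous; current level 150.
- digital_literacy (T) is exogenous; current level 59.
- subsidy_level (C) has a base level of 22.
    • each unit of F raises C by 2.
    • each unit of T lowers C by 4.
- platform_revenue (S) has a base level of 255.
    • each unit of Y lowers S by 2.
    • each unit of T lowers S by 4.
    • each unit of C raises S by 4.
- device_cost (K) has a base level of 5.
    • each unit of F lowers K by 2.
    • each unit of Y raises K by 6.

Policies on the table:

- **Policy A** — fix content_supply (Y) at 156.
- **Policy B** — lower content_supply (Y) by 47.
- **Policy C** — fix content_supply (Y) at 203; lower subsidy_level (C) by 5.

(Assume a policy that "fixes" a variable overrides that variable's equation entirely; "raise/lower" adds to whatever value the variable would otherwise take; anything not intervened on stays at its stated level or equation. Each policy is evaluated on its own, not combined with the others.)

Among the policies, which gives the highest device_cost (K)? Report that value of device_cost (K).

Policy A (Y := 156):
  F = 110
  Y = 156
  K = 5 − 2·110 + 6·156 = 721
Policy B (Y − 47):
  F = 110
  Y = 150 − 47 = 103
  K = 5 − 2·110 + 6·103 = 403
Policy C (Y := 203, C − 5):
  F = 110
  Y = 203
  K = 5 − 2·110 + 6·203 = 1003
Comparing — Policy A: K=721, Policy B: K=403, Policy C: K=1003. Highest is 1003 (Policy C).

1003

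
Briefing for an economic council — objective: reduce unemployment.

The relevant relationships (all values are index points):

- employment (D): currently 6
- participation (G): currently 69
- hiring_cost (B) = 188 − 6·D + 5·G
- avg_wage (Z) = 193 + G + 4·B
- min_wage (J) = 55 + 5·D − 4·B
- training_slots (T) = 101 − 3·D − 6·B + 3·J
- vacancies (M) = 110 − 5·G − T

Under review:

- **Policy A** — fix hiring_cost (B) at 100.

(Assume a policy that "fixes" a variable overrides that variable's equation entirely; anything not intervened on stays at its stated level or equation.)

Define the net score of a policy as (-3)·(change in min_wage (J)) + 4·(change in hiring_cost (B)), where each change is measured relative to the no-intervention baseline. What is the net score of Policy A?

Baseline:
  D = 6
  G = 69
  B = 188 − 6·6 + 5·69 = 497
  J = 55 + 5·6 − 4·497 = -1903
Policy A (B := 100):
  D = 6
  G = 69
  B = 100
  J = 55 + 5·6 − 4·100 = -315
ΔJ = -315 − (-1903) = 1588; ΔB = 100 − 497 = -397
Score = (-3)·1588 + 4·(-397) = -6352

-6352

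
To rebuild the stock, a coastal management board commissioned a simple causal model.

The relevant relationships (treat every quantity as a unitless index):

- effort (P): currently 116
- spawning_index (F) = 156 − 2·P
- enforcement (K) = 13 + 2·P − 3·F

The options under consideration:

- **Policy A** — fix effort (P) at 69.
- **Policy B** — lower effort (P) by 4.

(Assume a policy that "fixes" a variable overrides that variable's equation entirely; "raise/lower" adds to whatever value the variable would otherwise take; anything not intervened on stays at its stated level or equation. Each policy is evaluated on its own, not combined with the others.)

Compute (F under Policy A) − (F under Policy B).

86

Policy A (P := 69):
  P = 69
  F = 156 − 2·69 = 18
Policy B (P − 4):
  P = 116 − 4 = 112
  F = 156 − 2·112 = -68
F: 18 − (-68) = 86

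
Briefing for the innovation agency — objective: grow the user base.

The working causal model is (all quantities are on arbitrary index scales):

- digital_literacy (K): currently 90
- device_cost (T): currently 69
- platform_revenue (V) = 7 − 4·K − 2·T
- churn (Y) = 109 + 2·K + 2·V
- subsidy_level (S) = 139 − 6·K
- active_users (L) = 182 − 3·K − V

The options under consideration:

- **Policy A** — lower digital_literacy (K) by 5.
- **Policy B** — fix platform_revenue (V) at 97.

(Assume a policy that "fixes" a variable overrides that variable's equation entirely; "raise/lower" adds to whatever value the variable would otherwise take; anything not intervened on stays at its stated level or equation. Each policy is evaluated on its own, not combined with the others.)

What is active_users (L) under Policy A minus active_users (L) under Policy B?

583

Policy A (K − 5):
  K = 90 − 5 = 85
  T = 69
  V = 7 − 4·85 − 2·69 = -471
  L = 182 − 3·85 − (-471) = 398
Policy B (V := 97):
  K = 90
  T = 69
  V = 97
  L = 182 − 3·90 − 97 = -185
L: 398 − (-185) = 583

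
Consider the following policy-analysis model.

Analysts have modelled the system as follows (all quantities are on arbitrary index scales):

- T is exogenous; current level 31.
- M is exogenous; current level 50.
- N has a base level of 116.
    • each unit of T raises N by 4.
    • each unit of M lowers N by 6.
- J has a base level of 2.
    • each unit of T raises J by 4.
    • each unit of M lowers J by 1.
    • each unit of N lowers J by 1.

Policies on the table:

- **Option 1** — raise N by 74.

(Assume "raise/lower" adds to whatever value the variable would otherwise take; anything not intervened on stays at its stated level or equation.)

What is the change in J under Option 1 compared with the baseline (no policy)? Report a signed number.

Baseline:
  T = 31
  M = 50
  N = 116 + 4·31 − 6·50 = -60
  J = 2 + 4·31 − 50 − (-60) = 136
Option 1 (N + 74):
  T = 31
  M = 50
  N = 116 + 4·31 − 6·50 (+74 from intervention) = 14
  J = 2 + 4·31 − 50 − 14 = 62
Change in J: 62 − 136 = -74

-74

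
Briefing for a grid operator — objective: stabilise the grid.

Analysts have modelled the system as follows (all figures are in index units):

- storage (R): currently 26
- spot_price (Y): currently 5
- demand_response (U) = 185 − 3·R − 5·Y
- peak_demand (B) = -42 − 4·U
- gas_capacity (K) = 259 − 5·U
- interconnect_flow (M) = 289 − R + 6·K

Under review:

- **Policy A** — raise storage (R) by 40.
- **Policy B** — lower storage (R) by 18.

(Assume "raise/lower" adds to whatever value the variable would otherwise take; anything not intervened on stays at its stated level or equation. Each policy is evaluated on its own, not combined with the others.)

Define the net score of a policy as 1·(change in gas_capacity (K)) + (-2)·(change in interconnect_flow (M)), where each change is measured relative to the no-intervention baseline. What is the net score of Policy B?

2934

Baseline:
  R = 26
  Y = 5
  U = 185 − 3·26 − 5·5 = 82
  K = 259 − 5·82 = -151
  M = 289 − 26 + 6·(-151) = -643
Policy B (R − 18):
  R = 26 − 18 = 8
  Y = 5
  U = 185 − 3·8 − 5·5 = 136
  K = 259 − 5·136 = -421
  M = 289 − 8 + 6·(-421) = -2245
ΔK = -421 − (-151) = -270; ΔM = -2245 − (-643) = -1602
Score = 1·(-270) + (-2)·(-1602) = 2934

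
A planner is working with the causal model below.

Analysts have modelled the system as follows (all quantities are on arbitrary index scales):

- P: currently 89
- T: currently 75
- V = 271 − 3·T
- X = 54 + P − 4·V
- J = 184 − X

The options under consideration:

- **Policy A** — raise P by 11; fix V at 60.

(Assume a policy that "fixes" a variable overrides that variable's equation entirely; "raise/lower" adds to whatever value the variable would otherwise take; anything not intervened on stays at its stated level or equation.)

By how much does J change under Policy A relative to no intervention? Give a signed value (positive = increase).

45

Baseline:
  P = 89
  T = 75
  V = 271 − 3·75 = 46
  X = 54 + 89 − 4·46 = -41
  J = 184 − (-41) = 225
Policy A (P + 11, V := 60):
  P = 89 + 11 = 100
  T = 75
  V = 60
  X = 54 + 100 − 4·60 = -86
  J = 184 − (-86) = 270
Change in J: 270 − 225 = 45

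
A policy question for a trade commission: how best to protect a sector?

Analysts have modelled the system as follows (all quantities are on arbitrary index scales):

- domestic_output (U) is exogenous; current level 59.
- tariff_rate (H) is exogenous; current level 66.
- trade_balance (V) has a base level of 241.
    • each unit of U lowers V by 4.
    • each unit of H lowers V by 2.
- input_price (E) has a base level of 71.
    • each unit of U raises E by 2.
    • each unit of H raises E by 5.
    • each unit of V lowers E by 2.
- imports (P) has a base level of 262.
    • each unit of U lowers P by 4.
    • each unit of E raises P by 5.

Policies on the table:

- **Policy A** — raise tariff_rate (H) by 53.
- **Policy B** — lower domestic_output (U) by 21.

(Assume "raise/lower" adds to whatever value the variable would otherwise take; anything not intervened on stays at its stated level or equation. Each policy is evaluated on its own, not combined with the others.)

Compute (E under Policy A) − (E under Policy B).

Policy A (H + 53):
  U = 59
  H = 66 + 53 = 119
  V = 241 − 4·59 − 2·119 = -233
  E = 71 + 2·59 + 5·119 − 2·(-233) = 1250
Policy B (U − 21):
  U = 59 − 21 = 38
  H = 66
  V = 241 − 4·38 − 2·66 = -43
  E = 71 + 2·38 + 5·66 − 2·(-43) = 563
E: 1250 − 563 = 687

687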